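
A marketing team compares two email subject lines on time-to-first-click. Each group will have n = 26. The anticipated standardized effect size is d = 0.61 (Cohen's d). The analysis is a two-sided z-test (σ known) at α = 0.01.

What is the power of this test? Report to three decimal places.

Power ≈ 0.353

Noncentrality parameter: δ = d·√(n/2) = 0.61 × √(26/2) = 2.1994
Two-sided α = 0.01 → critical value z_{0.005} = 2.576.
Power = Φ(δ − 2.576) + Φ(−δ − 2.576) = Φ(-0.376) + Φ(-4.775) = 0.3533 + 0.0000 = 0.3533.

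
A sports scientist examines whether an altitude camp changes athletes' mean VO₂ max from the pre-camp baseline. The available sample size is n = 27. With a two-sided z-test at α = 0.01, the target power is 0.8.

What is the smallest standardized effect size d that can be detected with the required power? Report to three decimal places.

Need Φ(δ − 2.576) = 0.8, so δ = 2.576 + 0.842 = 3.417.
(The second rejection-region term Φ(−δ − z_{α/2}) is negligible and dropped.)
δ = d·√n ⇒ d = δ/√n = 3.417/√27 = 0.6577.

d ≈ 0.658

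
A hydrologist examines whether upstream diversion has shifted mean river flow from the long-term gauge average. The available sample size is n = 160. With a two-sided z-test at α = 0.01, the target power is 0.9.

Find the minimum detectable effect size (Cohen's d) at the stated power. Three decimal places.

d ≈ 0.305

Need Φ(δ − 2.576) = 0.9, so δ = 2.576 + 1.282 = 3.857.
(Lower-tail contribution to power is negligible for δ > 0.)
δ = d·√n ⇒ d = δ/√n = 3.857/√160 = 0.3050.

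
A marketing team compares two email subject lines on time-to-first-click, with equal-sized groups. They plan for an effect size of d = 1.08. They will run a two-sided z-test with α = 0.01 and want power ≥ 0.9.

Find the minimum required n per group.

Set Φ(δ − 2.576) = 0.9; then δ − 2.576 = Φ⁻¹(0.9) = 1.282, giving δ = 3.857.
(Ignoring the negligible lower-tail rejection probability gives the usual closed-form inversion.)
δ = d·√(n/2) ⇒ n = 2(δ/d)² = 2 × (3.857 / 1.08)² = 25.51.
Rounding up, n = 26 per group.

n = 26 per group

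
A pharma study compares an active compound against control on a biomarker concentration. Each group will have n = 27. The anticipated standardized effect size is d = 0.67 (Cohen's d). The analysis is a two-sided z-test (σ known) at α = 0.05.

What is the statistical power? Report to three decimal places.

Noncentrality parameter: λ = d·√(n/2) = 0.67 × √(27/2) = 2.4617
Critical value for a two-sided test at α = 0.05: z_{α/2} = 1.960.
Power = Φ(λ − 1.960) + Φ(−λ − 1.960) = Φ(0.502) + Φ(-4.422) = 0.6921 + 0.0000 = 0.6921.

Power ≈ 0.692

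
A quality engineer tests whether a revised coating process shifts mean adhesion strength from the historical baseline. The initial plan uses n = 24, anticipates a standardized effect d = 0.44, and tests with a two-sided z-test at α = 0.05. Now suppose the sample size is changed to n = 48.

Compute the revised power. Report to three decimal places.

With n = 48: δ = d·√n = 0.44 × √48 = 3.0484. Critical value z_{0.025} = 1.960.
Revised power = Φ(δ − 1.960) + Φ(−δ − 1.960) = Φ(1.088) + Φ(-5.008) = 0.8618 + 0.0000 = 0.8618.

Power ≈ 0.862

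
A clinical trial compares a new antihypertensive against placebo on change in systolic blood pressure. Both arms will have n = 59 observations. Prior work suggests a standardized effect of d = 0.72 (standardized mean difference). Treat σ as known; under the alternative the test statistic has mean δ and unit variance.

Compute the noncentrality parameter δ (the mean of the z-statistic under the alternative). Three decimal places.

δ ≈ 3.911

δ = d·√(n/2) = 0.72 × √(59/2) = 3.9106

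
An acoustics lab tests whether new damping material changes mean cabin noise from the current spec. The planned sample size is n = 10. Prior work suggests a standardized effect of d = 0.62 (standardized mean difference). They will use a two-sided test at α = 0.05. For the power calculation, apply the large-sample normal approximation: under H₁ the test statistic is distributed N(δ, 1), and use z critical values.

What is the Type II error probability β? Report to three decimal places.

Noncentrality parameter: δ = d·√n = 0.62 × √10 = 1.9606
Critical value for a two-sided test at α = 0.05: z_{α/2} = 1.960.
Power = Φ(δ − 1.960) + Φ(−δ − 1.960) = Φ(0.001) + Φ(-3.921) = 0.5003 + 0.0000 = 0.5003.
Type II error: β = 1 − power = 1 − 0.5003 = 0.4997.

β ≈ 0.500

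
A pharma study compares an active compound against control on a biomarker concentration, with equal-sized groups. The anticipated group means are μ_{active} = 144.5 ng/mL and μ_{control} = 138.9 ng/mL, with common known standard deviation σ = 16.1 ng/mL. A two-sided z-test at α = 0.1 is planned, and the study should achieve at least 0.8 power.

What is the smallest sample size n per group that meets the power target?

n = 103 per group

Standardized effect: d = |μ_{active} − μ_{control}| / σ = |144.5 − 138.9| / 16.1 = 0.3478
Set Φ(δ − 1.645) = 0.8; then δ − 1.645 = Φ⁻¹(0.8) = 0.842, giving δ = 2.486.
(The Φ(−δ − z_{α/2}) term is vanishingly small for δ > 0 and is dropped in the standard sample-size formula.)
δ = d·√(n/2) ⇒ n = 2(δ/d)² = 2 × (2.486 / 0.3478)² = 102.21.
Round up to the next whole unit.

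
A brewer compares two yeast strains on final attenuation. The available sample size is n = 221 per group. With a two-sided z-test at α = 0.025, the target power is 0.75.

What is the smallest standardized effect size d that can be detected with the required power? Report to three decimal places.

d ≈ 0.277

Need Φ(δ − 2.241) = 0.75, so δ = 2.241 + 0.674 = 2.916.
(Lower-tail contribution to power is negligible for δ > 0.)
δ = d·√(n/2) ⇒ d = δ/√(n/2) = 2.916/√(221/2) = 0.2774.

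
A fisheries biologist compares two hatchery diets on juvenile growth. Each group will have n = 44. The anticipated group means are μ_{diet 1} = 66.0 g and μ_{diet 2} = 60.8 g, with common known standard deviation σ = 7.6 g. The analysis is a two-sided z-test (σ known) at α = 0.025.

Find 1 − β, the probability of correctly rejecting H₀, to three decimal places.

Power ≈ 0.833

Standardized effect: d = |μ_{diet 1} − μ_{diet 2}| / σ = |66.0 − 60.8| / 7.6 = 0.6842
Noncentrality parameter: δ = d·√(n/2) = 0.6842 × √(44/2) = 3.2092
Two-sided α = 0.025 → critical value z_{0.0125} = 2.241.
Power = Φ(δ − 2.241) + Φ(−δ − 2.241) = Φ(0.968) + Φ(-5.451) = 0.8334 + 0.0000 = 0.8334.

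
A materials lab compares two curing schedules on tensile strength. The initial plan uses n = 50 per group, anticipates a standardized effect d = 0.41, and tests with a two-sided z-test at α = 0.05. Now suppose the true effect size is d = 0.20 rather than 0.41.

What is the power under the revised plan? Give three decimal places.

Power ≈ 0.170

With d = 0.20: δ = d·√(n/2) = 0.20 × √(50/2) = 1.0000. Critical value z_{0.025} = 1.960.
Revised power = Φ(δ − 1.960) + Φ(−δ − 1.960) = Φ(-0.960) + Φ(-2.960) = 0.1685 + 0.0015 = 0.1701.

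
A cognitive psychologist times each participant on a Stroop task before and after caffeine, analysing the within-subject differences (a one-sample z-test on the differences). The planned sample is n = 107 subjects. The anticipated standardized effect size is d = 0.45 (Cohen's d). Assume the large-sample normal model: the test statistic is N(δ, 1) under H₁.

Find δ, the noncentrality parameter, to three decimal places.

δ ≈ 4.655

The noncentrality parameter scales effect size by the design's sample-size factor: δ = d·√n = 0.45 × √107 = 4.6548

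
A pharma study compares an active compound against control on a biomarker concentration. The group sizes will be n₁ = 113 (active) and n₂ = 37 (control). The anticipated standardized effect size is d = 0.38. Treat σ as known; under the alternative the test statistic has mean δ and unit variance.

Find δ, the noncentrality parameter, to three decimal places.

The noncentrality parameter scales effect size by the design's sample-size factor: δ = d / √(1/n₁ + 1/n₂) = 0.38 / √(1/113 + 1/37) = 2.0062

δ ≈ 2.006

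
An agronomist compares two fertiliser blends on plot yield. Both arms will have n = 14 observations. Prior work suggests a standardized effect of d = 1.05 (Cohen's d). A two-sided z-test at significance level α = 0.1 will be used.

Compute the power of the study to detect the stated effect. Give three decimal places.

Power ≈ 0.871

Noncentrality parameter: δ = d·√(n/2) = 1.05 × √(14/2) = 2.7780
Critical value for a two-sided test at α = 0.1: z_{α/2} = 1.645.
Power = Φ(δ − 1.645) + Φ(−δ − 1.645) = Φ(1.133) + Φ(-4.423) = 0.8714 + 0.0000 = 0.8714.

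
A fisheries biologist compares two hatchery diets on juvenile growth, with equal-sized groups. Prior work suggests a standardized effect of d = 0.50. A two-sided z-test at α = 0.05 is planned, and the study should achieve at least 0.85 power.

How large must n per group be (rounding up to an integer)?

n = 72 per group

For power 0.85 need Φ(δ − z_{0.025}) = 0.85, so δ = z_{0.025} + z_{0.15} = 1.960 + 1.036 = 2.996.
(The Φ(−δ − z_{α/2}) term is vanishingly small for δ > 0 and is dropped in the standard sample-size formula.)
δ = d·√(n/2) ⇒ n = 2(δ/d)² = 2 × (2.996 / 0.50)² = 71.83.
Rounding up, n = 72 per group.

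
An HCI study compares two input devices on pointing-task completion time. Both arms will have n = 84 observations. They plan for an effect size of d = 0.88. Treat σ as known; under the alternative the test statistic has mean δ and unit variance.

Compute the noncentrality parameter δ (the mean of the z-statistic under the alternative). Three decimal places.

The noncentrality parameter scales effect size by the design's sample-size factor: δ = d·√(n/2) = 0.88 × √(84/2) = 5.7031

δ ≈ 5.703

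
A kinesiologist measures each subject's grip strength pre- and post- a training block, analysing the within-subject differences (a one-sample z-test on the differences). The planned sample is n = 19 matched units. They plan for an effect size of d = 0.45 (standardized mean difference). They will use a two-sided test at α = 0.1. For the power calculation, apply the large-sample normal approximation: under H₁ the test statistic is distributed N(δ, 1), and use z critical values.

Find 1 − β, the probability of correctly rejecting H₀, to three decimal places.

Power ≈ 0.624

Noncentrality parameter: λ = d·√n = 0.45 × √19 = 1.9615
Critical value for a two-sided test at α = 0.1: z_{α/2} = 1.645.
Power = Φ(λ − 1.645) + Φ(−λ − 1.645) = Φ(0.317) + Φ(-3.606) = 0.6242 + 0.0002 = 0.6244.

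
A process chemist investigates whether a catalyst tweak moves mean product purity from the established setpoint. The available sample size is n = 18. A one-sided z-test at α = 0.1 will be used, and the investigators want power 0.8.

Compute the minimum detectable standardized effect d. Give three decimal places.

Required noncentrality: δ = z_{0.1} + z_{0.20} = 1.282 + 0.842 = 2.123.
δ = d·√n ⇒ d = δ/√n = 2.123/√18 = 0.5004.

d ≈ 0.500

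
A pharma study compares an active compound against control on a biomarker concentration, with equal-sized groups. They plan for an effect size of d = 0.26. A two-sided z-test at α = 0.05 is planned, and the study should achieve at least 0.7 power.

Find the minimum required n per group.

For power 0.7 need Φ(δ − z_{0.025}) = 0.7, so δ = z_{0.025} + z_{0.30} = 1.960 + 0.524 = 2.484.
(Ignoring the negligible lower-tail rejection probability gives the usual closed-form inversion.)
δ = d·√(n/2) ⇒ n = 2(δ/d)² = 2 × (2.484 / 0.26)² = 182.61.
Rounding up, n = 183 per group.

n = 183 per group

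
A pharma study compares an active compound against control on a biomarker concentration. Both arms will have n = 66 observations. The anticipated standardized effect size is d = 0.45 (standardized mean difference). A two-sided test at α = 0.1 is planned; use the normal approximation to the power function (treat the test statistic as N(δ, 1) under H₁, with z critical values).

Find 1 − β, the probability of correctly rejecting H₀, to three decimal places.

Power ≈ 0.826

Noncentrality parameter: δ = d·√(n/2) = 0.45 × √(66/2) = 2.5851
Two-sided α = 0.1 → critical value z_{0.05} = 1.645.
Power = Φ(δ − 1.645) + Φ(−δ − 1.645) = Φ(0.940) + Φ(-4.230) = 0.8264 + 0.0000 = 0.8265.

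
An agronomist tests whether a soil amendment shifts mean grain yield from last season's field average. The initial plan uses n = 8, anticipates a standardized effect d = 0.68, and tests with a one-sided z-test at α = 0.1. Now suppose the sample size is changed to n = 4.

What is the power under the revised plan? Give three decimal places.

Power ≈ 0.531

With n = 4: δ = d·√n = 0.68 × √4 = 1.3600. Critical value z_{0.1} = 1.282.
Revised power = Φ(δ − 1.282) = Φ(0.078) = 0.5313.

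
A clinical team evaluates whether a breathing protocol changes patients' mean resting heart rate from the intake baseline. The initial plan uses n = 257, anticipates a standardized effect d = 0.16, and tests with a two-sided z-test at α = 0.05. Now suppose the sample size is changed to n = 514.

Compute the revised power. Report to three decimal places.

With n = 514: δ = d·√n = 0.16 × √514 = 3.6275. Critical value z_{0.025} = 1.960.
Revised power = Φ(δ − 1.960) + Φ(−δ − 1.960) = Φ(1.667) + Φ(-5.587) = 0.9523 + 0.0000 = 0.9523.

Power ≈ 0.952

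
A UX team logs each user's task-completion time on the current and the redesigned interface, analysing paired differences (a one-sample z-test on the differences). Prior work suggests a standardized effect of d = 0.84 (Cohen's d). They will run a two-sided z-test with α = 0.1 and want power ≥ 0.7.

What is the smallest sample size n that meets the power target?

n = 7

For power 0.7 need Φ(δ − z_{0.05}) = 0.7, so δ = z_{0.05} + z_{0.30} = 1.645 + 0.524 = 2.169.
(For δ > 0 the lower-tail rejection region contributes negligibly to power, so the one-term inversion is standard.)
δ = d·√n ⇒ n = (δ/d)² = (2.169 / 0.84)² = 6.67.
Rounding up, n = 7.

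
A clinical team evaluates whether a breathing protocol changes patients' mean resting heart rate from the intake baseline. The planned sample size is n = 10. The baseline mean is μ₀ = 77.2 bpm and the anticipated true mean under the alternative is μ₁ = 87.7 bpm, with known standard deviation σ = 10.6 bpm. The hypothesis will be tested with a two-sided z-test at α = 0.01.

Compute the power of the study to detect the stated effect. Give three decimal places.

Standardized effect: d = |μ₁ − μ₀| / σ = |87.7 − 77.2| / 10.6 = 0.9906
Noncentrality parameter: δ = d·√n = 0.9906 × √10 = 3.1324
Two-sided α = 0.01 → critical value z_{0.005} = 2.576.
Power = Φ(δ − 2.576) + Φ(−δ − 2.576) = Φ(0.557) + Φ(-5.708) = 0.7111 + 0.0000 = 0.7111.

Power ≈ 0.711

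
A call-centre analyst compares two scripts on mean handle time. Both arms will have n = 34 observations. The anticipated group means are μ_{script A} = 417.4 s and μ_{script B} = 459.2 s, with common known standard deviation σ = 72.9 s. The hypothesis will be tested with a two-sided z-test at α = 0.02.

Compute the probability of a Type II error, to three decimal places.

β ≈ 0.485

Standardized effect: d = |μ_{script A} − μ_{script B}| / σ = |417.4 − 459.2| / 72.9 = 0.5734
Noncentrality parameter: δ = d·√(n/2) = 0.5734 × √(34/2) = 2.3641
Critical value for a two-sided test at α = 0.02: z_{α/2} = 2.326.
Power = Φ(δ − 2.326) + Φ(−δ − 2.326) = Φ(0.038) + Φ(-4.690) = 0.5151 + 0.0000 = 0.5151.
Type II error: β = 1 − power = 1 − 0.5151 = 0.4849.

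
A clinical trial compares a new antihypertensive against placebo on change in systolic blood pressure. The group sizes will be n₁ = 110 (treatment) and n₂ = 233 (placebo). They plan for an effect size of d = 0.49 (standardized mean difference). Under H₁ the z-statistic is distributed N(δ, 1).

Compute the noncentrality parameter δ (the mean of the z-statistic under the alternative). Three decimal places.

δ ≈ 4.236

δ = d / √(1/n₁ + 1/n₂) = 0.49 / √(1/110 + 1/233) = 4.2357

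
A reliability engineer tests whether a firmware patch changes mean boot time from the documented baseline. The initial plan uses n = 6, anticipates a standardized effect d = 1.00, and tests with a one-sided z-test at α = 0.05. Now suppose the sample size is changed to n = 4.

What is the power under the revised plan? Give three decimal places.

Power ≈ 0.639

With n = 4: δ = d·√n = 1.00 × √4 = 2.0000. Critical value z_{0.05} = 1.645.
Revised power = Φ(δ − 1.645) = Φ(0.355) = 0.6388.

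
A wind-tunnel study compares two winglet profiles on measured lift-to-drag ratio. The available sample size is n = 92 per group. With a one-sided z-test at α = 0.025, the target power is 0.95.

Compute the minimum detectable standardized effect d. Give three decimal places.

Need Φ(δ − 1.960) = 0.95, so δ = 1.960 + 1.645 = 3.605.
δ = d·√(n/2) ⇒ d = δ/√(n/2) = 3.605/√(92/2) = 0.5315.

d ≈ 0.532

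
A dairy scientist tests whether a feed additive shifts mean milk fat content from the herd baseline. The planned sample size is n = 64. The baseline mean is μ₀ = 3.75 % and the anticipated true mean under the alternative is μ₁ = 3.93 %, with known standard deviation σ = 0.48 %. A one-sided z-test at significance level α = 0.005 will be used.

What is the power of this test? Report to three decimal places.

Standardized effect: d = |μ₁ − μ₀| / σ = |3.93 − 3.75| / 0.48 = 0.3750
Noncentrality parameter: δ = d·√n = 0.3750 × √64 = 3.0000
Critical value for a one-sided test at α = 0.005: z_α = 2.576.
Power = P(Z > 2.576 − δ) = Φ(0.424) = 0.6643.

Power ≈ 0.664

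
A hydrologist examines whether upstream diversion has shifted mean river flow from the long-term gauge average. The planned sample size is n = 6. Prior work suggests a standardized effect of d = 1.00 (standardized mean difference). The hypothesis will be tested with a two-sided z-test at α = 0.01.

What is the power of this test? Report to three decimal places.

Noncentrality parameter: δ = d·√n = 1.00 × √6 = 2.4495
Two-sided α = 0.01 → critical value z_{0.005} = 2.576.
Power = Φ(δ − 2.576) + Φ(−δ − 2.576) = Φ(-0.126) + Φ(-5.025) = 0.4497 + 0.0000 = 0.4497.

Power ≈ 0.450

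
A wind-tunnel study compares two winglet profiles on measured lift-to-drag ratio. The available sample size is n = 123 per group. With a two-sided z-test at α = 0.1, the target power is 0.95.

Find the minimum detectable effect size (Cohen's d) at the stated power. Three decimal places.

Required noncentrality: δ = z_{0.05} + z_{0.05} = 1.645 + 1.645 = 3.290.
(The second rejection-region term Φ(−δ − z_{α/2}) is negligible and dropped.)
δ = d·√(n/2) ⇒ d = δ/√(n/2) = 3.290/√(123/2) = 0.4195.

d ≈ 0.419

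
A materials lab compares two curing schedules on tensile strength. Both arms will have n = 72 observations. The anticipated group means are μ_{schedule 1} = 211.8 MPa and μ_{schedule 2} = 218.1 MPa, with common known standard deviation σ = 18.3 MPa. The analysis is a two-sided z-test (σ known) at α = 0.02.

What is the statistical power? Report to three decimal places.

Standardized effect: d = |μ_{schedule 1} − μ_{schedule 2}| / σ = |211.8 − 218.1| / 18.3 = 0.3443
Noncentrality parameter: δ = d·√(n/2) = 0.3443 × √(72/2) = 2.0656
Critical value for a two-sided test at α = 0.02: z_{α/2} = 2.326.
Power = Φ(δ − 2.326) + Φ(−δ − 2.326) = Φ(-0.261) + Φ(-4.392) = 0.3971 + 0.0000 = 0.3971.

Power ≈ 0.397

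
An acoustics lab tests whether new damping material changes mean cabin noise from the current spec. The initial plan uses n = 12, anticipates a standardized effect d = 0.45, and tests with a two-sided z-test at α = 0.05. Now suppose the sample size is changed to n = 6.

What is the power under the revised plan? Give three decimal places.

With n = 6: δ = d·√n = 0.45 × √6 = 1.1023. Critical value z_{0.025} = 1.960.
Revised power = Φ(δ − 1.960) + Φ(−δ − 1.960) = Φ(-0.858) + Φ(-3.062) = 0.1955 + 0.0011 = 0.1966.

Power ≈ 0.197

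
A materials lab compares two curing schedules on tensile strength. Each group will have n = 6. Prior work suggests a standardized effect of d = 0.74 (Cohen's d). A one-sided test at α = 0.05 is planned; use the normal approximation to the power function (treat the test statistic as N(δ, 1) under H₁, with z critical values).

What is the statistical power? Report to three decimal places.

Power ≈ 0.358

Noncentrality parameter: δ = d·√(n/2) = 0.74 × √(6/2) = 1.2817
One-sided α = 0.05 → critical value z_{0.05} = 1.645.
Power = Φ(δ − 1.645) = Φ(-0.363) = 0.3583.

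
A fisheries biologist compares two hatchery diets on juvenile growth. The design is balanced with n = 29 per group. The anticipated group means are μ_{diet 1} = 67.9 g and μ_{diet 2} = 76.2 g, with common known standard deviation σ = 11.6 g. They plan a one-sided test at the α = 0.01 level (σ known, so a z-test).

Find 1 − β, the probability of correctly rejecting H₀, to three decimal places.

Power ≈ 0.655

Standardized effect: d = |μ_{diet 1} − μ_{diet 2}| / σ = |67.9 − 76.2| / 11.6 = 0.7155
Noncentrality parameter: δ = d·√(n/2) = 0.7155 × √(29/2) = 2.7246
Critical value for a one-sided test at α = 0.01: z_α = 2.326.
Power = P(Z > 2.326 − δ) = Φ(0.398) = 0.6548.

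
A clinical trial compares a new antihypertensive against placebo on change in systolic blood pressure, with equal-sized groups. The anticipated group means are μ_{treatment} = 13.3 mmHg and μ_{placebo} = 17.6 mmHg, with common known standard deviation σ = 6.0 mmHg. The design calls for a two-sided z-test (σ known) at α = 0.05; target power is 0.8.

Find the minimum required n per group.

n = 31 per group

Standardized effect: d = |μ_{treatment} − μ_{placebo}| / σ = |13.3 − 17.6| / 6.0 = 0.7167
Set Φ(δ − 1.960) = 0.8; then δ − 1.960 = Φ⁻¹(0.8) = 0.842, giving δ = 2.802.
(For δ > 0 the lower-tail rejection region contributes negligibly to power, so the one-term inversion is standard.)
δ = d·√(n/2) ⇒ n = 2(δ/d)² = 2 × (2.802 / 0.7167)² = 30.56.
Round up to the next whole unit.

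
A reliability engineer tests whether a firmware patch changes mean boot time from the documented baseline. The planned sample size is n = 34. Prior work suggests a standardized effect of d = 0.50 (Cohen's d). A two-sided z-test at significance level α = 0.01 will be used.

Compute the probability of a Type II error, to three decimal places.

β ≈ 0.367

Noncentrality parameter: δ = d·√n = 0.50 × √34 = 2.9155
Two-sided α = 0.01 → critical value z_{0.005} = 2.576.
Power = Φ(δ − 2.576) + Φ(−δ − 2.576) = Φ(0.340) + Φ(-5.491) = 0.6329 + 0.0000 = 0.6329.
Type II error: β = 1 − power = 1 − 0.6329 = 0.3671.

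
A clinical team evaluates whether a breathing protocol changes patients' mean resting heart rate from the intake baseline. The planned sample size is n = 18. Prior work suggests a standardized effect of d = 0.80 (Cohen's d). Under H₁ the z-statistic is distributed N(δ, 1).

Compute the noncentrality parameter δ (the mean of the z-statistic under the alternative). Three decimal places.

δ = d·√n = 0.80 × √18 = 3.3941

δ ≈ 3.394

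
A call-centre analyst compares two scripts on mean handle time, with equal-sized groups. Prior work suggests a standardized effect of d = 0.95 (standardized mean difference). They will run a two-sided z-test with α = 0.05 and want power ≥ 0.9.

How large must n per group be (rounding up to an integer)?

Set Φ(δ − 1.960) = 0.9; then δ − 1.960 = Φ⁻¹(0.9) = 1.282, giving δ = 3.242.
(Ignoring the negligible lower-tail rejection probability gives the usual closed-form inversion.)
δ = d·√(n/2) ⇒ n = 2(δ/d)² = 2 × (3.242 / 0.95)² = 23.29.
Rounding up, n = 24 per group.

n = 24 per group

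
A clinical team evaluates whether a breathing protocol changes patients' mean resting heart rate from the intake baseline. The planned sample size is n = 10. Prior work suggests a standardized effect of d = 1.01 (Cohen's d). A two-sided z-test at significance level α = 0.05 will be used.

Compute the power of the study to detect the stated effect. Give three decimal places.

Power ≈ 0.891

Noncentrality parameter: δ = d·√n = 1.01 × √10 = 3.1939
Two-sided α = 0.05 → critical value z_{0.025} = 1.960.
Power = Φ(δ − 1.960) + Φ(−δ − 1.960) = Φ(1.234) + Φ(-5.154) = 0.8914 + 0.0000 = 0.8914.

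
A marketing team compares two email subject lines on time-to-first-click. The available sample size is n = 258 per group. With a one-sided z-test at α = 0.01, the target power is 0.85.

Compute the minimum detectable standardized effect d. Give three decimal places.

Required noncentrality: δ = z_{0.01} + z_{0.15} = 2.326 + 1.036 = 3.363.
δ = d·√(n/2) ⇒ d = δ/√(n/2) = 3.363/√(258/2) = 0.2961.

d ≈ 0.296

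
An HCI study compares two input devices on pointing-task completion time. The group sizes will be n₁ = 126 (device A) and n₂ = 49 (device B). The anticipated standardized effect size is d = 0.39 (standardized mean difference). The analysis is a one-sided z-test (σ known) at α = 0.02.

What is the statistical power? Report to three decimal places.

Power ≈ 0.604

Noncentrality parameter: δ = d / √(1/n₁ + 1/n₂) = 0.39 / √(1/126 + 1/49) = 2.3165
Critical value for a one-sided test at α = 0.02: z_α = 2.054.
Power = Φ(δ − 2.054) = Φ(0.263) = 0.6036.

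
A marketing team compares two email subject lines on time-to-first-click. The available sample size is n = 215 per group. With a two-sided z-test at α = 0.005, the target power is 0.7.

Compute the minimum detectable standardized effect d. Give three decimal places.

Required noncentrality: δ = z_{0.0025} + z_{0.30} = 2.807 + 0.524 = 3.331.
(The second rejection-region term Φ(−δ − z_{α/2}) is negligible and dropped.)
δ = d·√(n/2) ⇒ d = δ/√(n/2) = 3.331/√(215/2) = 0.3213.

d ≈ 0.321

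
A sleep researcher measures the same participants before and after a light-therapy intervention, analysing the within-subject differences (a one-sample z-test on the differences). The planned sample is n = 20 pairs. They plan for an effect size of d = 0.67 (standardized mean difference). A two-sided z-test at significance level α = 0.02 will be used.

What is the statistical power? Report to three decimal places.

Noncentrality parameter: δ = d·√n = 0.67 × √20 = 2.9963
Two-sided α = 0.02 → critical value z_{0.01} = 2.326.
Power = Φ(δ − 2.326) + Φ(−δ − 2.326) = Φ(0.670) + Φ(-5.323) = 0.7486 + 0.0000 = 0.7486.

Power ≈ 0.749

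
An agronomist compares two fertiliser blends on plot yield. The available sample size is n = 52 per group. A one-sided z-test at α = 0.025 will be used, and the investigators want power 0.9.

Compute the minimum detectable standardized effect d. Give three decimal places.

d ≈ 0.636

Need Φ(δ − 1.960) = 0.9, so δ = 1.960 + 1.282 = 3.242.
δ = d·√(n/2) ⇒ d = δ/√(n/2) = 3.242/√(52/2) = 0.6357.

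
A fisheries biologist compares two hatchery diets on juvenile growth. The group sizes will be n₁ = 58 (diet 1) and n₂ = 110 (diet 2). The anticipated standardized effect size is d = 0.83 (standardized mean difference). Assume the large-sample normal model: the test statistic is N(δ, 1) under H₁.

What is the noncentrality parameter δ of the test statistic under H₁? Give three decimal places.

The noncentrality parameter scales effect size by the design's sample-size factor: δ = d / √(1/n₁ + 1/n₂) = 0.83 / √(1/58 + 1/110) = 5.1149

δ ≈ 5.115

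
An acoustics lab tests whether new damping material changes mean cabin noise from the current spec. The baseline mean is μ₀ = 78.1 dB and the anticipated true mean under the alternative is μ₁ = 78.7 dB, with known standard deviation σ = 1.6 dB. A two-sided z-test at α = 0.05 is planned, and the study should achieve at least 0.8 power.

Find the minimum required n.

n = 56

Standardized effect: d = |μ₁ − μ₀| / σ = |78.7 − 78.1| / 1.6 = 0.3750
For power 0.8 need Φ(δ − z_{0.025}) = 0.8, so δ = z_{0.025} + z_{0.20} = 1.960 + 0.842 = 2.802.
(Ignoring the negligible lower-tail rejection probability gives the usual closed-form inversion.)
δ = d·√n ⇒ n = (δ/d)² = (2.802 / 0.3750)² = 55.81.
Round up to the next whole unit.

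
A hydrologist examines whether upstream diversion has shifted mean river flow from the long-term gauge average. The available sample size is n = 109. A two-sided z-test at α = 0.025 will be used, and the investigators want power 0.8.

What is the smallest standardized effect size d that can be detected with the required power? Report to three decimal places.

Required noncentrality: δ = z_{0.0125} + z_{0.20} = 2.241 + 0.842 = 3.083.
(Lower-tail contribution to power is negligible for δ > 0.)
δ = d·√n ⇒ d = δ/√n = 3.083/√109 = 0.2953.

d ≈ 0.295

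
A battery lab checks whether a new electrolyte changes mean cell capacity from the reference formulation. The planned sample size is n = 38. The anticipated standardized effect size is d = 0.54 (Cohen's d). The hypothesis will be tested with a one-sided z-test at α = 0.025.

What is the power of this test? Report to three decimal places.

Power ≈ 0.914

Noncentrality parameter: δ = d·√n = 0.54 × √38 = 3.3288
Critical value for a one-sided test at α = 0.025: z_α = 1.960.
Power = Φ(δ − 1.960) = Φ(1.369) = 0.9145.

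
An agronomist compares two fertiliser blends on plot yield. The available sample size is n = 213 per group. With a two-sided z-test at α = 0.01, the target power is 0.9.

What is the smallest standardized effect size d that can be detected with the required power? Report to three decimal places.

d ≈ 0.374

Required noncentrality: δ = z_{0.005} + z_{0.10} = 2.576 + 1.282 = 3.857.
(The second rejection-region term Φ(−δ − z_{α/2}) is negligible and dropped.)
δ = d·√(n/2) ⇒ d = δ/√(n/2) = 3.857/√(213/2) = 0.3738.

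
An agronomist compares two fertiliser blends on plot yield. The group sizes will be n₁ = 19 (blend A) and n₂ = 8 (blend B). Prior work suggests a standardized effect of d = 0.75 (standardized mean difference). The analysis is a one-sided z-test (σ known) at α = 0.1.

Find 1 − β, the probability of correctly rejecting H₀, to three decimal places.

Power ≈ 0.691

Noncentrality parameter: δ = d / √(1/n₁ + 1/n₂) = 0.75 / √(1/19 + 1/8) = 1.7795
Critical value for a one-sided test at α = 0.1: z_α = 1.282.
Power = Φ(δ − 1.282) = Φ(0.498) = 0.6907.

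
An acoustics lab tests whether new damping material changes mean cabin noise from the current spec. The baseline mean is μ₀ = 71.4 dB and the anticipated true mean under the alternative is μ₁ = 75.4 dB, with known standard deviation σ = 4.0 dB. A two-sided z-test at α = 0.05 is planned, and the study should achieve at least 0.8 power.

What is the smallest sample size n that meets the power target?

Standardized effect: d = |μ₁ − μ₀| / σ = |75.4 − 71.4| / 4.0 = 1.0000
For power 0.8 need Φ(δ − z_{0.025}) = 0.8, so δ = z_{0.025} + z_{0.20} = 1.960 + 0.842 = 2.802.
(Ignoring the negligible lower-tail rejection probability gives the usual closed-form inversion.)
δ = d·√n ⇒ n = (δ/d)² = (2.802 / 1.0000)² = 7.85.
Rounding up, n = 8.

n = 8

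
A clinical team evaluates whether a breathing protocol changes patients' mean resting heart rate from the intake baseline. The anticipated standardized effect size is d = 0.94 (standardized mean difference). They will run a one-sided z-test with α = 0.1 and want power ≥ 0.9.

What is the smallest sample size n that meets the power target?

For power 0.9 need Φ(δ − z_{0.1}) = 0.9, so δ = z_{0.1} + z_{0.10} = 1.282 + 1.282 = 2.563.
δ = d·√n ⇒ n = (δ/d)² = (2.563 / 0.94)² = 7.43.
Round up to the next whole unit.

n = 8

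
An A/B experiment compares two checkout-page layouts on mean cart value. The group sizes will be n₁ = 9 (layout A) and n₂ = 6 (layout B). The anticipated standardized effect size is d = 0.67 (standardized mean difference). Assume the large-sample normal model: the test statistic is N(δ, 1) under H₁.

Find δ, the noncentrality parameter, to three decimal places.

The noncentrality parameter scales effect size by the design's sample-size factor: δ = d / √(1/n₁ + 1/n₂) = 0.67 / √(1/9 + 1/6) = 1.2712

δ ≈ 1.271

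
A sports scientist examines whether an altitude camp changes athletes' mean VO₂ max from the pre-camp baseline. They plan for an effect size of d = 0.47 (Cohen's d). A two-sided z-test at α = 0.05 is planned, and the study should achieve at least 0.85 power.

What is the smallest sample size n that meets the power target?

For power 0.85 need Φ(δ − z_{0.025}) = 0.85, so δ = z_{0.025} + z_{0.15} = 1.960 + 1.036 = 2.996.
(Ignoring the negligible lower-tail rejection probability gives the usual closed-form inversion.)
δ = d·√n ⇒ n = (δ/d)² = (2.996 / 0.47)² = 40.64.
Rounding up, n = 41.

n = 41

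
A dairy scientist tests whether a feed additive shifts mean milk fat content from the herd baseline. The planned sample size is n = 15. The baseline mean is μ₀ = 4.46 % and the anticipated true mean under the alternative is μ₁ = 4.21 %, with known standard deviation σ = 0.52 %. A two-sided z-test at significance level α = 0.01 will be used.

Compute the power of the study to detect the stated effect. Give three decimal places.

Standardized effect: d = |μ₁ − μ₀| / σ = |4.21 − 4.46| / 0.52 = 0.4808
Noncentrality parameter: δ = d·√n = 0.4808 × √15 = 1.8620
Critical value for a two-sided test at α = 0.01: z_{α/2} = 2.576.
Power = Φ(δ − 2.576) + Φ(−δ − 2.576) = Φ(-0.714) + Φ(-4.438) = 0.2377 + 0.0000 = 0.2377.

Power ≈ 0.238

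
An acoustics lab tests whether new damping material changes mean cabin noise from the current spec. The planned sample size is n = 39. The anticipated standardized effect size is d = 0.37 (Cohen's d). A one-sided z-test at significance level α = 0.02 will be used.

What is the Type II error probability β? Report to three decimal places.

β ≈ 0.399

Noncentrality parameter: δ = d·√n = 0.37 × √39 = 2.3106
Critical value for a one-sided test at α = 0.02: z_α = 2.054.
Power = Φ(δ − 2.054) = Φ(0.257) = 0.6014.
Type II error: β = 1 − power = 1 − 0.6014 = 0.3986.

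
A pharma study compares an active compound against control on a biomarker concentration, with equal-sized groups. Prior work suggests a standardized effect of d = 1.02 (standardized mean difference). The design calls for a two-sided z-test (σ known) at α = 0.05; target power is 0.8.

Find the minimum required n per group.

n = 16 per group

Set Φ(δ − 1.960) = 0.8; then δ − 1.960 = Φ⁻¹(0.8) = 0.842, giving δ = 2.802.
(For δ > 0 the lower-tail rejection region contributes negligibly to power, so the one-term inversion is standard.)
δ = d·√(n/2) ⇒ n = 2(δ/d)² = 2 × (2.802 / 1.02)² = 15.09.
Round up to the next whole unit.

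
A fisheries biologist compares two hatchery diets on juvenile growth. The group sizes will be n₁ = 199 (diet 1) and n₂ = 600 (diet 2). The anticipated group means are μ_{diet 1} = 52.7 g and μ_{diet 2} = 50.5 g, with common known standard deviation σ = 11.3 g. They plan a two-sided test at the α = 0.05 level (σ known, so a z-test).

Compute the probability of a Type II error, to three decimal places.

β ≈ 0.337

Standardized effect: d = |μ_{diet 1} − μ_{diet 2}| / σ = |52.7 − 50.5| / 11.3 = 0.1947
Noncentrality parameter: δ = d / √(1/n₁ + 1/n₂) = 0.1947 / √(1/199 + 1/600) = 2.3800
Two-sided α = 0.05 → critical value z_{0.025} = 1.960.
Power = Φ(δ − 1.960) + Φ(−δ − 1.960) = Φ(0.420) + Φ(-4.340) = 0.6628 + 0.0000 = 0.6628.
Type II error: β = 1 − power = 1 − 0.6628 = 0.3372.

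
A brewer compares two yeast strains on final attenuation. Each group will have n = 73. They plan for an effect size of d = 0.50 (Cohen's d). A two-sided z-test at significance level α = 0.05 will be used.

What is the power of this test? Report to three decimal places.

Power ≈ 0.856

Noncentrality parameter: λ = d·√(n/2) = 0.50 × √(73/2) = 3.0208
Two-sided α = 0.05 → critical value z_{0.025} = 1.960.
Power = Φ(λ − 1.960) + Φ(−λ − 1.960) = Φ(1.061) + Φ(-4.981) = 0.8556 + 0.0000 = 0.8556.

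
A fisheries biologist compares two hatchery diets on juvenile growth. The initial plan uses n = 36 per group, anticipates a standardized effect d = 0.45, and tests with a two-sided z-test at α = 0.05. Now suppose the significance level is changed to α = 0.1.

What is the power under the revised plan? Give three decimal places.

δ = d·√(n/2) = 0.45 × √(36/2) = 1.9092 (unchanged). New critical value: z_{0.05} = 1.645.
Revised power = Φ(δ − 1.645) + Φ(−δ − 1.645) = Φ(0.264) + Φ(-3.554) = 0.6042 + 0.0002 = 0.6044.

Power ≈ 0.604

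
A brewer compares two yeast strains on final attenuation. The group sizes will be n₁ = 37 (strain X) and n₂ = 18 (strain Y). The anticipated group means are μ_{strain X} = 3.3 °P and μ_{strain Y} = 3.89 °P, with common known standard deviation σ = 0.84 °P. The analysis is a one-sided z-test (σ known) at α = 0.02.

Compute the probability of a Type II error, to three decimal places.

β ≈ 0.348

Standardized effect: d = |μ_{strain X} − μ_{strain Y}| / σ = |3.3 − 3.89| / 0.84 = 0.7024
Noncentrality parameter: δ = d / √(1/n₁ + 1/n₂) = 0.7024 / √(1/37 + 1/18) = 2.4442
One-sided α = 0.02 → critical value z_{0.02} = 2.054.
Power = P(Z > 2.054 − δ) = Φ(0.390) = 0.6519.
Type II error: β = 1 − power = 1 − 0.6519 = 0.3481.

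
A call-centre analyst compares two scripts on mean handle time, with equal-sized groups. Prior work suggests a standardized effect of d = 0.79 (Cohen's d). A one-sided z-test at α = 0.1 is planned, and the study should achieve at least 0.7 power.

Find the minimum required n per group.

Set Φ(δ − 1.282) = 0.7; then δ − 1.282 = Φ⁻¹(0.7) = 0.524, giving δ = 1.806.
δ = d·√(n/2) ⇒ n = 2(δ/d)² = 2 × (1.806 / 0.79)² = 10.45.
Round up to the next whole unit.

n = 11 per group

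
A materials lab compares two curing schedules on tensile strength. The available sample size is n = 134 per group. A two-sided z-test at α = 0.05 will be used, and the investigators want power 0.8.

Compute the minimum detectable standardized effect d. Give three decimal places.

Required noncentrality: δ = z_{0.025} + z_{0.20} = 1.960 + 0.842 = 2.802.
(Lower-tail contribution to power is negligible for δ > 0.)
δ = d·√(n/2) ⇒ d = δ/√(n/2) = 2.802/√(134/2) = 0.3423.

d ≈ 0.342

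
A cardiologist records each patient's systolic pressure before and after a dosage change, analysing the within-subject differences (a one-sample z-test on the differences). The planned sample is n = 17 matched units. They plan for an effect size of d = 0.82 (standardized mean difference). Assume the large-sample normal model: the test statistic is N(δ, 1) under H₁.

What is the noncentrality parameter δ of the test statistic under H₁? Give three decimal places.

δ ≈ 3.381

The noncentrality parameter scales effect size by the design's sample-size factor: δ = d·√n = 0.82 × √17 = 3.3809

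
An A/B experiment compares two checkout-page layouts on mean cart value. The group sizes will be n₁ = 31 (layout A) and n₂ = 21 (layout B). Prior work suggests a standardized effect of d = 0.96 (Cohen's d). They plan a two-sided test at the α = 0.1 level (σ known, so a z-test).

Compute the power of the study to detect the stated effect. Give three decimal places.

Noncentrality parameter: δ = d / √(1/n₁ + 1/n₂) = 0.96 / √(1/31 + 1/21) = 3.3967
Two-sided α = 0.1 → critical value z_{0.05} = 1.645.
Power = Φ(δ − 1.645) + Φ(−δ − 1.645) = Φ(1.752) + Φ(-5.042) = 0.9601 + 0.0000 = 0.9601.

Power ≈ 0.960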